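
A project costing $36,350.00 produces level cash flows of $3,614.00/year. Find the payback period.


Formula: Payback = investment / annual cash flow
Substituting: Payback = $36,350.00 / $3,614.00
Payback = 10.0581 years

10.0581 years


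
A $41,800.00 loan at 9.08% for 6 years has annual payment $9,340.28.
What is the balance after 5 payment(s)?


Formula: Balance = PV*(1+r)^k - PMT*((1+r)^k - 1)/r
Growth: (1 + 0.0908)^5 = 1.544279
Accumulated factor: ((1+r)^k - 1)/r = 5.994257
Balance = $41,800.00 * 1.544279 - $9,340.28 * 5.994257
Balance = $8,562.80

$8,562.80


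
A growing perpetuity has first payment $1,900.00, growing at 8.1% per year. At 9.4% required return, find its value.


Formula: PV = C / (r - g)
Spread: r - g = 0.094 - 0.081 = 0.013
Substituting: PV = $1,900.00 / 0.013
PV = $146,153.85

$146,153.85


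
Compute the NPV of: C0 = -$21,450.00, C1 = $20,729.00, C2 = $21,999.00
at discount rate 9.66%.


Formula: NPV = C0 + C1/(1+r) + C2/(1+r)^2
Discount C1: $20,729.00 / (1 + 0.0966) = $18,902.97
Discount C2: $21,999.00 / (1 + 0.0966)^2 = $18,293.91
NPV = -$21,450.00 + $18,902.97 + $18,293.91 = $15,746.88

$15,746.88


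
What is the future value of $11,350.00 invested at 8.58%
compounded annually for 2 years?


Formula: FV = P * (1 + r)^n
Substituting: FV = $11,350.00 * (1 + 0.0858)^2
Growth factor: (1.0858)^2 = 1.178962
FV = $11,350.00 * 1.178962 = $13,381.21

$13,381.21


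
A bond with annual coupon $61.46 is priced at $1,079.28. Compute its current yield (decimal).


Formula: Current yield = annual coupon / price
Substituting: CY = $61.46 / $1,079.28
CY = 0.056945

0.056945


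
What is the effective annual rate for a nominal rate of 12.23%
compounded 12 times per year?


Formula: EAR = (1 + r/m)^m - 1
Period rate: r/m = 0.1223 / 12 = 0.010192
Compounding: (1 + 0.010192)^12 = 1.129394
EAR = 1.129394 - 1 = 0.129394

0.129394


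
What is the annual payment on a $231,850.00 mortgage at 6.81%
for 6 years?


Formula: PMT = PV * r / (1 - (1+r)^(-n))
Denominator: 1 - (1 + 0.0681)^(-6) = 0.326514
Numerator: $231,850.00 * 0.0681 = 15788.985
PMT = 15788.985 / 0.326514 = $48,356.21

$48,356.21


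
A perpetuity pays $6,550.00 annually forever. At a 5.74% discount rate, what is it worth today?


Formula: PV = C / r
Substituting: PV = $6,550.00 / 0.0574
PV = $114,111.50

$114,111.50


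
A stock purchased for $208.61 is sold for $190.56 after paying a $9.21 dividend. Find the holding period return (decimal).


Formula: HPR = (P1 - P0 + D) / P0
Gain: $190.56 - $208.61 + $9.21 = -$8.84
HPR = -$8.84 / $208.61 = -0.0424

-0.0424


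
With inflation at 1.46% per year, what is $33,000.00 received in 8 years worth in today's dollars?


Formula: Real value = nominal / (1 + inflation)^years
Price level: (1 + 0.0146)^8 = 1.122946
Real value = $33,000.00 / 1.122946 = $29,386.99

$29,386.99


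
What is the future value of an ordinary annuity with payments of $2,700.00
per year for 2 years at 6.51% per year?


Formula: FV = PMT * ((1+r)^n - 1) / r
Growth factor: (1 + 0.0651)^2 = 1.134438
Numerator: 1.134438 - 1 = 0.134438
FV = $2,700.00 * 0.134438 / 0.0651 = $5,575.77

$5,575.77


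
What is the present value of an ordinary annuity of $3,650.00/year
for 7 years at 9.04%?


Formula: PV = PMT * (1 - (1+r)^(-n)) / r
Discount factor: (1 + 0.0904)^(-7) = 0.545631
Bracket: 1 - 0.545631 = 0.454369
PV = $3,650.00 * 0.454369 / 0.0904 = $18,345.65

$18,345.65


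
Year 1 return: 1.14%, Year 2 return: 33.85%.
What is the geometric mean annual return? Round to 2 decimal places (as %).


Formula: Geometric mean = ((1+r1)*(1+r2))^(1/2) - 1
Product: (1 + 0.0114) * (1 + 0.3385) = 1.0114 * 1.3385 = 1.353759
Square root: 1.353759^0.5 = 1.163511
Geometric mean = 1.163511 - 1 = 0.163511
As percentage: 16.35%

16.35%


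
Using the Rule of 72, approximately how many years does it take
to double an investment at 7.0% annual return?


Formula: Years ≈ 72 / r
Substituting: Years ≈ 72 / 7.0
Years ≈ 10.3

10.3 years


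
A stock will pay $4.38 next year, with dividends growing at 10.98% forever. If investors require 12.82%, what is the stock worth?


Formula: P = D1 / (r - g)
Spread: r - g = 0.1282 - 0.1098 = 0.0184
Substituting: P = $4.38 / 0.0184
P = $238.04

$238.04


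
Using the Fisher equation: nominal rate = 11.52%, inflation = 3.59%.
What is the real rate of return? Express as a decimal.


Formula: (1 + r_real) = (1 + r_nom) / (1 + inflation)
Substituting: (1 + r_real) = 1.1152 / 1.0359
(1 + r_real) = 1.076552
r_real = 1.076552 - 1 = 0.076552

0.076552


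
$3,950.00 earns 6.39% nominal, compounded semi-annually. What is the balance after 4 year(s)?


Formula: FV = P * (1 + r/m)^(m*t)
Period rate: r/m = 0.0639 / 2 = 0.03195
Total periods: m*t = 2 * 4 = 8
Growth factor: (1 + 0.03195)^8 = 1.286084
FV = $3,950.00 * 1.286084 = $5,080.03

$5,080.03


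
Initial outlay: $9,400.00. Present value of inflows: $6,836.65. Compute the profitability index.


Formula: PI = PV(cash flows) / initial investment
Substituting: PI = $6,836.65 / $9,400.00
PI = 0.7273

0.7273


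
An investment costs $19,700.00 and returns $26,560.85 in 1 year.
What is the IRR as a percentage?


Formula: IRR = C1/C0 - 1
Substituting: IRR = $26,560.85 / $19,700.00 - 1
Ratio: 1.348266 - 1 = 0.348266
IRR = 34.8266%

34.8266%


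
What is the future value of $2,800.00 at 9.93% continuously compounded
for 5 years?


Formula: FV = P * e^(r*t)
Exponent: r*t = 0.0993 * 5 = 0.4965
e^(0.4965) = 1.642961
FV = $2,800.00 * 1.642961 = $4,600.29

$4,600.29


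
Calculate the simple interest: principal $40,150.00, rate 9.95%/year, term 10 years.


Formula: I = P * r * t
Substituting: I = $40,150.00 * 0.0995 * 10
Step: I = $40,150.00 * 0.995
I = $39,949.25

$39,949.25


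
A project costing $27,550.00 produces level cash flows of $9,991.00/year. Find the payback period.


Formula: Payback = investment / annual cash flow
Substituting: Payback = $27,550.00 / $9,991.00
Payback = 2.7575 years

2.7575 years


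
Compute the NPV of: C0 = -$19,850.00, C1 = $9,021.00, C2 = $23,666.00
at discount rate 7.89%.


Formula: NPV = C0 + C1/(1+r) + C2/(1+r)^2
Discount C1: $9,021.00 / (1 + 0.0789) = $8,361.29
Discount C2: $23,666.00 / (1 + 0.0789)^2 = $20,331.17
NPV = -$19,850.00 + $8,361.29 + $20,331.17 = $8,842.47

$8,842.47


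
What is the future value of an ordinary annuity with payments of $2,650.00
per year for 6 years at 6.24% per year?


Formula: FV = PMT * ((1+r)^n - 1) / r
Growth factor: (1 + 0.0624)^6 = 1.437899
Numerator: 1.437899 - 1 = 0.437899
FV = $2,650.00 * 0.437899 / 0.0624 = $18,596.67

$18,596.67


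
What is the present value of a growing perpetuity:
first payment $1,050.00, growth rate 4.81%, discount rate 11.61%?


Formula: PV = C / (r - g)
Spread: r - g = 0.1161 - 0.0481 = 0.068
Substituting: PV = $1,050.00 / 0.068
PV = $15,441.18

$15,441.18


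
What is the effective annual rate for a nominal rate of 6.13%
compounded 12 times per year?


Formula: EAR = (1 + r/m)^m - 1
Period rate: r/m = 0.0613 / 12 = 0.005108
Compounding: (1 + 0.005108)^12 = 1.063052
EAR = 1.063052 - 1 = 0.063052

0.063052


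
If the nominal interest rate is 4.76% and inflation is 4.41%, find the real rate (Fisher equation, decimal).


Formula: (1 + r_real) = (1 + r_nom) / (1 + inflation)
Substituting: (1 + r_real) = 1.0476 / 1.0441
(1 + r_real) = 1.003352
r_real = 1.003352 - 1 = 0.003352

0.003352


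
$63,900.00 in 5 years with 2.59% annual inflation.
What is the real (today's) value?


Formula: Real value = nominal / (1 + inflation)^years
Price level: (1 + 0.0259)^5 = 1.136384
Real value = $63,900.00 / 1.136384 = $56,230.99

$56,230.99


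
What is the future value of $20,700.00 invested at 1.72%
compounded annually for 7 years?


Formula: FV = P * (1 + r)^n
Substituting: FV = $20,700.00 * (1 + 0.0172)^7
Growth factor: (1.0172)^7 = 1.126794
FV = $20,700.00 * 1.126794 = $23,324.63

$23,324.63


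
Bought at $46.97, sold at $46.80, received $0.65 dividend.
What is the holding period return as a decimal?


Formula: HPR = (P1 - P0 + D) / P0
Gain: $46.80 - $46.97 + $0.65 = $0.48
HPR = $0.48 / $46.97 = 0.0102

0.0102


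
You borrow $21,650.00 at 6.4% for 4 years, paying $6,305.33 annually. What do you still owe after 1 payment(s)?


Formula: Balance = PV*(1+r)^k - PMT*((1+r)^k - 1)/r
Growth: (1 + 0.064)^1 = 1.064
Accumulated factor: ((1+r)^k - 1)/r = 1.0
Balance = $21,650.00 * 1.064 - $6,305.33 * 1.0
Balance = $16,730.27

$16,730.27


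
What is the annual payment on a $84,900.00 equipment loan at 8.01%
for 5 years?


Formula: PMT = PV * r / (1 - (1+r)^(-n))
Denominator: 1 - (1 + 0.0801)^(-5) = 0.319732
Numerator: $84,900.00 * 0.0801 = 6800.49
PMT = 6800.49 / 0.319732 = $21,269.36

$21,269.36


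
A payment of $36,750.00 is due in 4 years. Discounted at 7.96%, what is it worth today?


Formula: PV = FV / (1 + r)^n
Substituting: PV = $36,750.00 / (1 + 0.0796)^4
Discount factor: (1.0796)^4 = 1.358475
PV = $36,750.00 / 1.358475 = $27,052.40

$27,052.40


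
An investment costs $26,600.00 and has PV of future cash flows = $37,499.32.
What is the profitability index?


Formula: PI = PV(cash flows) / initial investment
Substituting: PI = $37,499.32 / $26,600.00
PI = 1.4097

1.4097


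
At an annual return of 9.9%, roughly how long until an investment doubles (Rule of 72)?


Formula: Years ≈ 72 / r
Substituting: Years ≈ 72 / 9.9
Years ≈ 7.3

7.3 years


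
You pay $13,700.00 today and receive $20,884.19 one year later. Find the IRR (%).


Formula: IRR = C1/C0 - 1
Substituting: IRR = $20,884.19 / $13,700.00 - 1
Ratio: 1.524393 - 1 = 0.524393
IRR = 52.4393%

52.4393%


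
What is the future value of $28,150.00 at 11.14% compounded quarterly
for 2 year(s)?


Formula: FV = P * (1 + r/m)^(m*t)
Period rate: r/m = 0.1114 / 4 = 0.02785
Total periods: m*t = 4 * 2 = 8
Growth factor: (1 + 0.02785)^8 = 1.24577
FV = $28,150.00 * 1.24577 = $35,068.43

$35,068.43


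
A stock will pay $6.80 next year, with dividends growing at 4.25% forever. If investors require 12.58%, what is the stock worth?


Formula: P = D1 / (r - g)
Spread: r - g = 0.1258 - 0.0425 = 0.0833
Substituting: P = $6.80 / 0.0833
P = $81.63

$81.63


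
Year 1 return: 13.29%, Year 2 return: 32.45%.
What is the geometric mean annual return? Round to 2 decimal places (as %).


Formula: Geometric mean = ((1+r1)*(1+r2))^(1/2) - 1
Product: (1 + 0.1329) * (1 + 0.3245) = 1.1329 * 1.3245 = 1.500526
Square root: 1.500526^0.5 = 1.22496
Geometric mean = 1.22496 - 1 = 0.22496
As percentage: 22.50%

22.50%


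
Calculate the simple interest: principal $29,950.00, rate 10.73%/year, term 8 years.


Formula: I = P * r * t
Substituting: I = $29,950.00 * 0.1073 * 8
Step: I = $29,950.00 * 0.8584
I = $25,709.08

$25,709.08


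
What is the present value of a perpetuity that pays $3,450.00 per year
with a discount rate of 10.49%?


Formula: PV = C / r
Substituting: PV = $3,450.00 / 0.1049
PV = $32,888.47

$32,888.47


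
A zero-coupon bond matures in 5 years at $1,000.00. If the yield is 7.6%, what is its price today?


Formula: Price = FV / (1 + r)^n
Substituting: Price = $1,000.00 / (1 + 0.076)^5
Discount factor: (1.076)^5 = 1.442319
Price = $1,000.00 / 1.442319 = $693.33

$693.33


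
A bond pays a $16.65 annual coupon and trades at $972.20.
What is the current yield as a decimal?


Formula: Current yield = annual coupon / price
Substituting: CY = $16.65 / $972.20
CY = 0.017126

0.017126


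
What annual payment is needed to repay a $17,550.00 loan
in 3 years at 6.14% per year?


Formula: PMT = PV * r / (1 - (1+r)^(-n))
Denominator: 1 - (1 + 0.0614)^(-3) = 0.163699
Numerator: $17,550.00 * 0.0614 = 1077.57
PMT = 1077.57 / 0.163699 = $6,582.64

$6,582.64


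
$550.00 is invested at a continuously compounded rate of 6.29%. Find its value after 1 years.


Formula: FV = P * e^(r*t)
Exponent: r*t = 0.0629 * 1 = 0.0629
e^(0.0629) = 1.06492
FV = $550.00 * 1.06492 = $585.71

$585.71


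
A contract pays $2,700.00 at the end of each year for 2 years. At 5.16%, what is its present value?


Formula: PV = PMT * (1 - (1+r)^(-n)) / r
Discount factor: (1 + 0.0516)^(-2) = 0.904272
Bracket: 1 - 0.904272 = 0.095728
PV = $2,700.00 * 0.095728 / 0.0516 = $5,009.05

$5,009.05


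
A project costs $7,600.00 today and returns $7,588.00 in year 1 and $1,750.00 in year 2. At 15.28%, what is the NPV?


Formula: NPV = C0 + C1/(1+r) + C2/(1+r)^2
Discount C1: $7,588.00 / (1 + 0.1528) = $6,582.23
Discount C2: $1,750.00 / (1 + 0.1528)^2 = $1,316.83
NPV = -$7,600.00 + $6,582.23 + $1,316.83 = $299.07

$299.07


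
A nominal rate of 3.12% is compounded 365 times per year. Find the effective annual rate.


Formula: EAR = (1 + r/m)^m - 1
Period rate: r/m = 0.0312 / 365 = 8.5e-05
Compounding: (1 + 8.5e-05)^365 = 1.03169
EAR = 1.03169 - 1 = 0.03169

0.03169


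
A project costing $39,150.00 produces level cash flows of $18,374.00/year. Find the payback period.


Formula: Payback = investment / annual cash flow
Substituting: Payback = $39,150.00 / $18,374.00
Payback = 2.1307 years

2.1307 years


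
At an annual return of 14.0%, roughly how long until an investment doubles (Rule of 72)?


Formula: Years ≈ 72 / r
Substituting: Years ≈ 72 / 14.0
Years ≈ 5.1

5.1 years


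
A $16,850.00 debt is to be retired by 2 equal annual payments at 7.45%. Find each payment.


Formula: PMT = PV * r / (1 - (1+r)^(-n))
Denominator: 1 - (1 + 0.0745)^(-2) = 0.133862
Numerator: $16,850.00 * 0.0745 = 1255.325
PMT = 1255.325 / 0.133862 = $9,377.76

$9,377.76


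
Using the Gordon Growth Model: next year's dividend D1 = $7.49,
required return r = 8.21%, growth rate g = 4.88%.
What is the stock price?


Formula: P = D1 / (r - g)
Spread: r - g = 0.0821 - 0.0488 = 0.0333
Substituting: P = $7.49 / 0.0333
P = $224.92

$224.92


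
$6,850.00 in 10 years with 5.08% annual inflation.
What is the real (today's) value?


Formula: Real value = nominal / (1 + inflation)^years
Price level: (1 + 0.0508)^10 = 1.641348
Real value = $6,850.00 / 1.641348 = $4,173.40

$4,173.40


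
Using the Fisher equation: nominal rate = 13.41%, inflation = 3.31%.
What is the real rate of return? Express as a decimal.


Formula: (1 + r_real) = (1 + r_nom) / (1 + inflation)
Substituting: (1 + r_real) = 1.1341 / 1.0331
(1 + r_real) = 1.097764
r_real = 1.097764 - 1 = 0.097764

0.097764


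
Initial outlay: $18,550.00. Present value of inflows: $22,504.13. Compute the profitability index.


Formula: PI = PV(cash flows) / initial investment
Substituting: PI = $22,504.13 / $18,550.00
PI = 1.2132

1.2132


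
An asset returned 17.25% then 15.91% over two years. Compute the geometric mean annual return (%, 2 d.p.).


Formula: Geometric mean = ((1+r1)*(1+r2))^(1/2) - 1
Product: (1 + 0.1725) * (1 + 0.1591) = 1.1725 * 1.1591 = 1.359045
Square root: 1.359045^0.5 = 1.165781
Geometric mean = 1.165781 - 1 = 0.165781
As percentage: 16.58%

16.58%


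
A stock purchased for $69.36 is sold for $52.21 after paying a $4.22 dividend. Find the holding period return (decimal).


Formula: HPR = (P1 - P0 + D) / P0
Gain: $52.21 - $69.36 + $4.22 = -$12.93
HPR = -$12.93 / $69.36 = -0.1864

-0.1864


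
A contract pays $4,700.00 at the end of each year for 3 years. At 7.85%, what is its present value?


Formula: PV = PMT * (1 - (1+r)^(-n)) / r
Discount factor: (1 + 0.0785)^(-3) = 0.797149
Bracket: 1 - 0.797149 = 0.202851
PV = $4,700.00 * 0.202851 / 0.0785 = $12,145.21

$12,145.21


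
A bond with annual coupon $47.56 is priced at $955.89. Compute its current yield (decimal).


Formula: Current yield = annual coupon / price
Substituting: CY = $47.56 / $955.89
CY = 0.049755

0.049755


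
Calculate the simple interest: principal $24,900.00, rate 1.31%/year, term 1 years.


Formula: I = P * r * t
Substituting: I = $24,900.00 * 0.0131 * 1
Step: I = $24,900.00 * 0.0131
I = $326.19

$326.19


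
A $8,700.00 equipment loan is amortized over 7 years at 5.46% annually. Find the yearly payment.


Formula: PMT = PV * r / (1 - (1+r)^(-n))
Denominator: 1 - (1 + 0.0546)^(-7) = 0.310736
Numerator: $8,700.00 * 0.0546 = 475.02
PMT = 475.02 / 0.310736 = $1,528.69

$1,528.69


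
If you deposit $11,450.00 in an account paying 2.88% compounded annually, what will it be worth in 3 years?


Formula: FV = P * (1 + r)^n
Substituting: FV = $11,450.00 * (1 + 0.0288)^3
Growth factor: (1.0288)^3 = 1.088912
FV = $11,450.00 * 1.088912 = $12,468.04

$12,468.04


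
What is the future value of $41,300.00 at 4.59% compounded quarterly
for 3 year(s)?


Formula: FV = P * (1 + r/m)^(m*t)
Period rate: r/m = 0.0459 / 4 = 0.011475
Total periods: m*t = 4 * 3 = 12
Growth factor: (1 + 0.011475)^12 = 1.146732
FV = $41,300.00 * 1.146732 = $47,360.02

$47,360.02


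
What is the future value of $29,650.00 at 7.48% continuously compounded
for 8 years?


Formula: FV = P * e^(r*t)
Exponent: r*t = 0.0748 * 8 = 0.5984
e^(0.5984) = 1.819206
FV = $29,650.00 * 1.819206 = $53,939.45

$53,939.45


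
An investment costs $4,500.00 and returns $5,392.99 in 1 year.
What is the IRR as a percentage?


Formula: IRR = C1/C0 - 1
Substituting: IRR = $5,392.99 / $4,500.00 - 1
Ratio: 1.198442 - 1 = 0.198442
IRR = 19.8442%

19.8442%


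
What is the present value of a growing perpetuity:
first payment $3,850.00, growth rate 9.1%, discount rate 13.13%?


Formula: PV = C / (r - g)
Spread: r - g = 0.1313 - 0.091 = 0.0403
Substituting: PV = $3,850.00 / 0.0403
PV = $95,533.50

$95,533.50


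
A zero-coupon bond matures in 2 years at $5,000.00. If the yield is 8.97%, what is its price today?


Formula: Price = FV / (1 + r)^n
Substituting: Price = $5,000.00 / (1 + 0.0897)^2
Discount factor: (1.0897)^2 = 1.187446
Price = $5,000.00 / 1.187446 = $4,210.72

$4,210.72


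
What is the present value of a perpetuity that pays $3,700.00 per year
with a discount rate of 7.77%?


Formula: PV = C / r
Substituting: PV = $3,700.00 / 0.0777
PV = $47,619.05

$47,619.05


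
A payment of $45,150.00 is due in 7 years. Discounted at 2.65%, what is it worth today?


Formula: PV = FV / (1 + r)^n
Substituting: PV = $45,150.00 / (1 + 0.0265)^7
Discount factor: (1.0265)^7 = 1.200916
PV = $45,150.00 / 1.200916 = $37,596.30

$37,596.30


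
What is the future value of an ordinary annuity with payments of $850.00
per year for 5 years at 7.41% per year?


Formula: FV = PMT * ((1+r)^n - 1) / r
Growth factor: (1 + 0.0741)^5 = 1.42963
Numerator: 1.42963 - 1 = 0.42963
FV = $850.00 * 0.42963 / 0.0741 = $4,928.28

$4,928.28


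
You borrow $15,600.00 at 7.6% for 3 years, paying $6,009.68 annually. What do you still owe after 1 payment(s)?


Formula: Balance = PV*(1+r)^k - PMT*((1+r)^k - 1)/r
Growth: (1 + 0.076)^1 = 1.076
Accumulated factor: ((1+r)^k - 1)/r = 1.0
Balance = $15,600.00 * 1.076 - $6,009.68 * 1.0
Balance = $10,775.92

$10,775.92


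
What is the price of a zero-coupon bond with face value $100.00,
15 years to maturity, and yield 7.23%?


Formula: Price = FV / (1 + r)^n
Substituting: Price = $100.00 / (1 + 0.0723)^15
Discount factor: (1.0723)^15 = 2.849342
Price = $100.00 / 2.849342 = $35.10

$35.10


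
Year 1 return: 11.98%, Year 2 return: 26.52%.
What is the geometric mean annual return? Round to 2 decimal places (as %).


Formula: Geometric mean = ((1+r1)*(1+r2))^(1/2) - 1
Product: (1 + 0.1198) * (1 + 0.2652) = 1.1198 * 1.2652 = 1.416771
Square root: 1.416771^0.5 = 1.190282
Geometric mean = 1.190282 - 1 = 0.190282
As percentage: 19.03%

19.03%


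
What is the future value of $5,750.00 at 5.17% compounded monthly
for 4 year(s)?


Formula: FV = P * (1 + r/m)^(m*t)
Period rate: r/m = 0.0517 / 12 = 0.004308
Total periods: m*t = 12 * 4 = 48
Growth factor: (1 + 0.004308)^48 = 1.22919
FV = $5,750.00 * 1.22919 = $7,067.85

$7,067.85


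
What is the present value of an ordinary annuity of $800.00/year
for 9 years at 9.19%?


Formula: PV = PMT * (1 - (1+r)^(-n)) / r
Discount factor: (1 + 0.0919)^(-9) = 0.453267
Bracket: 1 - 0.453267 = 0.546733
PV = $800.00 * 0.546733 / 0.0919 = $4,759.37

$4,759.37


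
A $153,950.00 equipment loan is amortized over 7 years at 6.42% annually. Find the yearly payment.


Formula: PMT = PV * r / (1 - (1+r)^(-n))
Denominator: 1 - (1 + 0.0642)^(-7) = 0.3531
Numerator: $153,950.00 * 0.0642 = 9883.59
PMT = 9883.59 / 0.3531 = $27,990.92

$27,990.92


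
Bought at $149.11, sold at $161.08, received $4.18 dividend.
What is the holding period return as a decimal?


Formula: HPR = (P1 - P0 + D) / P0
Gain: $161.08 - $149.11 + $4.18 = $16.15
HPR = $16.15 / $149.11 = 0.1083

0.1083


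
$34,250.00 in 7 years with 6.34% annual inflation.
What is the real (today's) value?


Formula: Real value = nominal / (1 + inflation)^years
Price level: (1 + 0.0634)^7 = 1.537718
Real value = $34,250.00 / 1.537718 = $22,273.27

$22,273.27


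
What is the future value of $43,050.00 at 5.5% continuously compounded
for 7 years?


Formula: FV = P * e^(r*t)
Exponent: r*t = 0.055 * 7 = 0.385
e^(0.385) = 1.469614
FV = $43,050.00 * 1.469614 = $63,266.90

$63,266.90


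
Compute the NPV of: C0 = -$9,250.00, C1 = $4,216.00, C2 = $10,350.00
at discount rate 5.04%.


Formula: NPV = C0 + C1/(1+r) + C2/(1+r)^2
Discount C1: $4,216.00 / (1 + 0.0504) = $4,013.71
Discount C2: $10,350.00 / (1 + 0.0504)^2 = $9,380.61
NPV = -$9,250.00 + $4,013.71 + $9,380.61 = $4,144.32

$4,144.32


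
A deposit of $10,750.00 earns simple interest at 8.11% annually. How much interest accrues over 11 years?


Formula: I = P * r * t
Substituting: I = $10,750.00 * 0.0811 * 11
Step: I = $10,750.00 * 0.8921
I = $9,590.08

$9,590.08


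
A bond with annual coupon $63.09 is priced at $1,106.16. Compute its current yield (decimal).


Formula: Current yield = annual coupon / price
Substituting: CY = $63.09 / $1,106.16
CY = 0.057035

0.057035


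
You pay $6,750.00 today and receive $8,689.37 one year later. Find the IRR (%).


Formula: IRR = C1/C0 - 1
Substituting: IRR = $8,689.37 / $6,750.00 - 1
Ratio: 1.287314 - 1 = 0.287314
IRR = 28.7314%

28.7314%


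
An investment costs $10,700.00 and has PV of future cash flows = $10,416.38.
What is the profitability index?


Formula: PI = PV(cash flows) / initial investment
Substituting: PI = $10,416.38 / $10,700.00
PI = 0.9735

0.9735


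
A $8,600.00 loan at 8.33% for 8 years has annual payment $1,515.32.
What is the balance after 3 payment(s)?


Formula: Balance = PV*(1+r)^k - PMT*((1+r)^k - 1)/r
Growth: (1 + 0.0833)^3 = 1.271295
Accumulated factor: ((1+r)^k - 1)/r = 3.256839
Balance = $8,600.00 * 1.271295 - $1,515.32 * 3.256839
Balance = $5,997.98

$5,997.98


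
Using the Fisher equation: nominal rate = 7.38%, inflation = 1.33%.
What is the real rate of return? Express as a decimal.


Formula: (1 + r_real) = (1 + r_nom) / (1 + inflation)
Substituting: (1 + r_real) = 1.0738 / 1.0133
(1 + r_real) = 1.059706
r_real = 1.059706 - 1 = 0.059706

0.059706


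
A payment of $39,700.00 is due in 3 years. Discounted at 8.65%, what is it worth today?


Formula: PV = FV / (1 + r)^n
Substituting: PV = $39,700.00 / (1 + 0.0865)^3
Discount factor: (1.0865)^3 = 1.282594
PV = $39,700.00 / 1.282594 = $30,952.90

$30,952.90


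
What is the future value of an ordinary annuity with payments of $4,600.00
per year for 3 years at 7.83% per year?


Formula: FV = PMT * ((1+r)^n - 1) / r
Growth factor: (1 + 0.0783)^3 = 1.253773
Numerator: 1.253773 - 1 = 0.253773
FV = $4,600.00 * 0.253773 / 0.0783 = $14,908.74

$14,908.74


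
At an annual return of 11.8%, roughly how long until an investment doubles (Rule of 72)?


Formula: Years ≈ 72 / r
Substituting: Years ≈ 72 / 11.8
Years ≈ 6.1

6.1 years


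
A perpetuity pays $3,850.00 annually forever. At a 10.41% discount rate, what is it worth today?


Formula: PV = C / r
Substituting: PV = $3,850.00 / 0.1041
PV = $36,983.67

$36,983.67


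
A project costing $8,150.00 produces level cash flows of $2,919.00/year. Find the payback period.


Formula: Payback = investment / annual cash flow
Substituting: Payback = $8,150.00 / $2,919.00
Payback = 2.7921 years

2.7921 years


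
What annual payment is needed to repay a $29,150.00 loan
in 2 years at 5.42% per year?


Formula: PMT = PV * r / (1 - (1+r)^(-n))
Denominator: 1 - (1 + 0.0542)^(-2) = 0.100183
Numerator: $29,150.00 * 0.0542 = 1579.93
PMT = 1579.93 / 0.100183 = $15,770.37

$15,770.37


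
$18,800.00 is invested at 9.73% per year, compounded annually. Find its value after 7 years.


Formula: FV = P * (1 + r)^n
Substituting: FV = $18,800.00 * (1 + 0.0973)^7
Growth factor: (1.0973)^7 = 1.91548
FV = $18,800.00 * 1.91548 = $36,011.03

$36,011.03


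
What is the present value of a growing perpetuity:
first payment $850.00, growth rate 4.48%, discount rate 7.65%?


Formula: PV = C / (r - g)
Spread: r - g = 0.0765 - 0.0448 = 0.0317
Substituting: PV = $850.00 / 0.0317
PV = $26,813.88

$26,813.88


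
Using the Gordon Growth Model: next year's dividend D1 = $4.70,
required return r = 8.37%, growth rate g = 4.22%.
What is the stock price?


Formula: P = D1 / (r - g)
Spread: r - g = 0.0837 - 0.0422 = 0.0415
Substituting: P = $4.70 / 0.0415
P = $113.25

$113.25


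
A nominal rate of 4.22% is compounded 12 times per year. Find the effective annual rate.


Formula: EAR = (1 + r/m)^m - 1
Period rate: r/m = 0.0422 / 12 = 0.003517
Compounding: (1 + 0.003517)^12 = 1.043026
EAR = 1.043026 - 1 = 0.043026

0.043026


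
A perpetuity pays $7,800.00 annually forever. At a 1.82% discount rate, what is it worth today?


Formula: PV = C / r
Substituting: PV = $7,800.00 / 0.0182
PV = $428,571.43

$428,571.43


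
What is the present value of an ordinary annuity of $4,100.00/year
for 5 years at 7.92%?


Formula: PV = PMT * (1 - (1+r)^(-n)) / r
Discount factor: (1 + 0.0792)^(-5) = 0.683109
Bracket: 1 - 0.683109 = 0.316891
PV = $4,100.00 * 0.316891 / 0.0792 = $16,404.69

$16,404.69


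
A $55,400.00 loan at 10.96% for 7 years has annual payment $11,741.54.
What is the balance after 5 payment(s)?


Formula: Balance = PV*(1+r)^k - PMT*((1+r)^k - 1)/r
Growth: (1 + 0.1096)^5 = 1.682024
Accumulated factor: ((1+r)^k - 1)/r = 6.222849
Balance = $55,400.00 * 1.682024 - $11,741.54 * 6.222849
Balance = $20,118.32

$20,118.32


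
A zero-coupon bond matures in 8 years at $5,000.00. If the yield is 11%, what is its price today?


Formula: Price = FV / (1 + r)^n
Substituting: Price = $5,000.00 / (1 + 0.11)^8
Discount factor: (1.11)^8 = 2.304538
Price = $5,000.00 / 2.304538 = $2,169.63

$2,169.63


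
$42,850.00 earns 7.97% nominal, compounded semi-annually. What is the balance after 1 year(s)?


Formula: FV = P * (1 + r/m)^(m*t)
Period rate: r/m = 0.0797 / 2 = 0.03985
Total periods: m*t = 2 * 1 = 2
Growth factor: (1 + 0.03985)^2 = 1.081288
FV = $42,850.00 * 1.081288 = $46,333.19

$46,333.19


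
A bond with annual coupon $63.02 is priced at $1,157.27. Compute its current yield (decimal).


Formula: Current yield = annual coupon / price
Substituting: CY = $63.02 / $1,157.27
CY = 0.054456

0.054456


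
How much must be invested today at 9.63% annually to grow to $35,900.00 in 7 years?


Formula: PV = FV / (1 + r)^n
Substituting: PV = $35,900.00 / (1 + 0.0963)^7
Discount factor: (1.0963)^7 = 1.903294
PV = $35,900.00 / 1.903294 = $18,862.04

$18,862.04


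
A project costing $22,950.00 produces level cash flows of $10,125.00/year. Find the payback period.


Formula: Payback = investment / annual cash flow
Substituting: Payback = $22,950.00 / $10,125.00
Payback = 2.2667 years

2.2667 years


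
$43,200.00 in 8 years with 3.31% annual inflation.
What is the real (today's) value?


Formula: Real value = nominal / (1 + inflation)^years
Price level: (1 + 0.0331)^8 = 1.297594
Real value = $43,200.00 / 1.297594 = $33,292.38

$33,292.38


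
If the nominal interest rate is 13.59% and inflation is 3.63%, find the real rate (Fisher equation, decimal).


Formula: (1 + r_real) = (1 + r_nom) / (1 + inflation)
Substituting: (1 + r_real) = 1.1359 / 1.0363
(1 + r_real) = 1.096111
r_real = 1.096111 - 1 = 0.096111

0.096111


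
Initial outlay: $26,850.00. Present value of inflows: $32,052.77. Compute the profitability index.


Formula: PI = PV(cash flows) / initial investment
Substituting: PI = $32,052.77 / $26,850.00
PI = 1.1938

1.1938


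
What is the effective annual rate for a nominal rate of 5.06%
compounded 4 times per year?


Formula: EAR = (1 + r/m)^m - 1
Period rate: r/m = 0.0506 / 4 = 0.01265
Compounding: (1 + 0.01265)^4 = 1.051568
EAR = 1.051568 - 1 = 0.051568

0.051568


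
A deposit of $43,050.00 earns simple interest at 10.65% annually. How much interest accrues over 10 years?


Formula: I = P * r * t
Substituting: I = $43,050.00 * 0.1065 * 10
Step: I = $43,050.00 * 1.065
I = $45,848.25

$45,848.25


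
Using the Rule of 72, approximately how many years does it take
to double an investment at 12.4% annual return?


Formula: Years ≈ 72 / r
Substituting: Years ≈ 72 / 12.4
Years ≈ 5.8

5.8 years


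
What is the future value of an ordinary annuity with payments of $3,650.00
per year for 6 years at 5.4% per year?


Formula: FV = PMT * ((1+r)^n - 1) / r
Growth factor: (1 + 0.054)^6 = 1.37102
Numerator: 1.37102 - 1 = 0.37102
FV = $3,650.00 * 0.37102 / 0.054 = $25,078.18

$25,078.18


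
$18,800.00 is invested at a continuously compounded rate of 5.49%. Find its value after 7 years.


Formula: FV = P * e^(r*t)
Exponent: r*t = 0.0549 * 7 = 0.3843
e^(0.3843) = 1.468586
FV = $18,800.00 * 1.468586 = $27,609.42

$27,609.42


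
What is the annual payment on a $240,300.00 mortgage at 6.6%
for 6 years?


Formula: PMT = PV * r / (1 - (1+r)^(-n))
Denominator: 1 - (1 + 0.066)^(-6) = 0.318514
Numerator: $240,300.00 * 0.066 = 15859.8
PMT = 15859.8 / 0.318514 = $49,793.06

$49,793.06


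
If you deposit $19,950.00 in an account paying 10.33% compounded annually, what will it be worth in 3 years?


Formula: FV = P * (1 + r)^n
Substituting: FV = $19,950.00 * (1 + 0.1033)^3
Growth factor: (1.1033)^3 = 1.343015
FV = $19,950.00 * 1.343015 = $26,793.15

$26,793.15


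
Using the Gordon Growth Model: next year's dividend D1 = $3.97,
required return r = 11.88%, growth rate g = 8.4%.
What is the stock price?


Formula: P = D1 / (r - g)
Spread: r - g = 0.1188 - 0.084 = 0.0348
Substituting: P = $3.97 / 0.0348
P = $114.08

$114.08


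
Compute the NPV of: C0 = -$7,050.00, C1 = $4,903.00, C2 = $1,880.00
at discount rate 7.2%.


Formula: NPV = C0 + C1/(1+r) + C2/(1+r)^2
Discount C1: $4,903.00 / (1 + 0.072) = $4,573.69
Discount C2: $1,880.00 / (1 + 0.072)^2 = $1,635.94
NPV = -$7,050.00 + $4,573.69 + $1,635.94 = -$840.36

-$840.36


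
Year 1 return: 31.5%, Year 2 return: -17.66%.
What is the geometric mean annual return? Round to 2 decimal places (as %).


Formula: Geometric mean = ((1+r1)*(1+r2))^(1/2) - 1
Product: (1 + 0.315) * (1 + -0.1766) = 1.315 * 0.8234 = 1.082771
Square root: 1.082771^0.5 = 1.040563
Geometric mean = 1.040563 - 1 = 0.040563
As percentage: 4.06%

4.06%


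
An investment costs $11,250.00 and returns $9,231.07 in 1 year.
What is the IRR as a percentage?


Formula: IRR = C1/C0 - 1
Substituting: IRR = $9,231.07 / $11,250.00 - 1
Ratio: 0.82054 - 1 = -0.17946
IRR = -17.946%

-17.946%


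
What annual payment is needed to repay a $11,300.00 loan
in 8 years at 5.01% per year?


Formula: PMT = PV * r / (1 - (1+r)^(-n))
Denominator: 1 - (1 + 0.0501)^(-8) = 0.323676
Numerator: $11,300.00 * 0.0501 = 566.13
PMT = 566.13 / 0.323676 = $1,749.06

$1,749.06


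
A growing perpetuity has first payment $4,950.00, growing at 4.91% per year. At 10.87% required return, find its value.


Formula: PV = C / (r - g)
Spread: r - g = 0.1087 - 0.0491 = 0.0596
Substituting: PV = $4,950.00 / 0.0596
PV = $83,053.69

$83,053.69


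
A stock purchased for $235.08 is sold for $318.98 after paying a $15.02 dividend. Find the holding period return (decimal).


Formula: HPR = (P1 - P0 + D) / P0
Gain: $318.98 - $235.08 + $15.02 = $98.92
HPR = $98.92 / $235.08 = 0.4208

0.4208


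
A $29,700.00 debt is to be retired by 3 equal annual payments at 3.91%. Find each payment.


Formula: PMT = PV * r / (1 - (1+r)^(-n))
Denominator: 1 - (1 + 0.0391)^(-3) = 0.108692
Numerator: $29,700.00 * 0.0391 = 1161.27
PMT = 1161.27 / 0.108692 = $10,684.08

$10,684.08


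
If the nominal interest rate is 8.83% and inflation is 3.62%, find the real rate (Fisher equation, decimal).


Formula: (1 + r_real) = (1 + r_nom) / (1 + inflation)
Substituting: (1 + r_real) = 1.0883 / 1.0362
(1 + r_real) = 1.05028
r_real = 1.05028 - 1 = 0.05028

0.05028


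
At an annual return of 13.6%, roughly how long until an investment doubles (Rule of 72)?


Formula: Years ≈ 72 / r
Substituting: Years ≈ 72 / 13.6
Years ≈ 5.3

5.3 years


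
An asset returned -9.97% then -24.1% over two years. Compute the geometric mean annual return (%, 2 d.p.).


Formula: Geometric mean = ((1+r1)*(1+r2))^(1/2) - 1
Product: (1 + -0.0997) * (1 + -0.241) = 0.9003 * 0.759 = 0.683328
Square root: 0.683328^0.5 = 0.826636
Geometric mean = 0.826636 - 1 = -0.173364
As percentage: -17.34%

-17.34%


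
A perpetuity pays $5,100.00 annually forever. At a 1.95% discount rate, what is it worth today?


Formula: PV = C / r
Substituting: PV = $5,100.00 / 0.0195
PV = $261,538.46

$261,538.46


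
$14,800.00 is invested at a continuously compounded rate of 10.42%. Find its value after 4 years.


Formula: FV = P * e^(r*t)
Exponent: r*t = 0.1042 * 4 = 0.4168
e^(0.4168) = 1.517099
FV = $14,800.00 * 1.517099 = $22,453.07

$22,453.07


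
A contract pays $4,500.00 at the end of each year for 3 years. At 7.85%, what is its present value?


Formula: PV = PMT * (1 - (1+r)^(-n)) / r
Discount factor: (1 + 0.0785)^(-3) = 0.797149
Bracket: 1 - 0.797149 = 0.202851
PV = $4,500.00 * 0.202851 / 0.0785 = $11,628.40

$11,628.40


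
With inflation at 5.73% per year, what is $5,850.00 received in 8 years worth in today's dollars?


Formula: Real value = nominal / (1 + inflation)^years
Price level: (1 + 0.0573)^8 = 1.561658
Real value = $5,850.00 / 1.561658 = $3,746.02

$3,746.02


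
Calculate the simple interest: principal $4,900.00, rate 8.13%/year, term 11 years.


Formula: I = P * r * t
Substituting: I = $4,900.00 * 0.0813 * 11
Step: I = $4,900.00 * 0.8943
I = $4,382.07

$4,382.07


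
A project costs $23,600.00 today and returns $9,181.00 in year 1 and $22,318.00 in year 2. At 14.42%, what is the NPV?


Formula: NPV = C0 + C1/(1+r) + C2/(1+r)^2
Discount C1: $9,181.00 / (1 + 0.1442) = $8,023.95
Discount C2: $22,318.00 / (1 + 0.1442)^2 = $17,047.13
NPV = -$23,600.00 + $8,023.95 + $17,047.13 = $1,471.08

$1,471.08


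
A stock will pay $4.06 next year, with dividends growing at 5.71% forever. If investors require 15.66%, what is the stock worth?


Formula: P = D1 / (r - g)
Spread: r - g = 0.1566 - 0.0571 = 0.0995
Substituting: P = $4.06 / 0.0995
P = $40.80

$40.80


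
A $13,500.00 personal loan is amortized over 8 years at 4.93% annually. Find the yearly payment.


Formula: PMT = PV * r / (1 - (1+r)^(-n))
Denominator: 1 - (1 + 0.0493)^(-8) = 0.31954
Numerator: $13,500.00 * 0.0493 = 665.55
PMT = 665.55 / 0.31954 = $2,082.84

$2,082.84


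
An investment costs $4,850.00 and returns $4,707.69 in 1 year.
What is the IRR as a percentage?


Formula: IRR = C1/C0 - 1
Substituting: IRR = $4,707.69 / $4,850.00 - 1
Ratio: 0.970658 - 1 = -0.029342
IRR = -2.9342%

-2.9342%


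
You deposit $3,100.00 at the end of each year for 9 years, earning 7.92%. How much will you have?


Formula: FV = PMT * ((1+r)^n - 1) / r
Growth factor: (1 + 0.0792)^9 = 1.985717
Numerator: 1.985717 - 1 = 0.985717
FV = $3,100.00 * 0.985717 / 0.0792 = $38,582.37

$38,582.37


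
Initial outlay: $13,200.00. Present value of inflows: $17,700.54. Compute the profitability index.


Formula: PI = PV(cash flows) / initial investment
Substituting: PI = $17,700.54 / $13,200.00
PI = 1.341

1.341


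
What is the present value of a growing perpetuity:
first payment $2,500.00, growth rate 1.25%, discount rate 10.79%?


Formula: PV = C / (r - g)
Spread: r - g = 0.1079 - 0.0125 = 0.0954
Substituting: PV = $2,500.00 / 0.0954
PV = $26,205.45

$26,205.45


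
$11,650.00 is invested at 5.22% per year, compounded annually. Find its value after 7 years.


Formula: FV = P * (1 + r)^n
Substituting: FV = $11,650.00 * (1 + 0.0522)^7
Growth factor: (1.0522)^7 = 1.427868
FV = $11,650.00 * 1.427868 = $16,634.66

$16,634.66


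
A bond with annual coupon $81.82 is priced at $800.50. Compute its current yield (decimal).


Formula: Current yield = annual coupon / price
Substituting: CY = $81.82 / $800.50
CY = 0.102211

0.102211


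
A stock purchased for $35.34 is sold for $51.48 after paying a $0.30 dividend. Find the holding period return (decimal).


Formula: HPR = (P1 - P0 + D) / P0
Gain: $51.48 - $35.34 + $0.30 = $16.44
HPR = $16.44 / $35.34 = 0.4652

0.4652


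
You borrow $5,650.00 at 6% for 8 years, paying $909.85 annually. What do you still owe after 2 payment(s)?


Formula: Balance = PV*(1+r)^k - PMT*((1+r)^k - 1)/r
Growth: (1 + 0.06)^2 = 1.1236
Accumulated factor: ((1+r)^k - 1)/r = 2.06
Balance = $5,650.00 * 1.1236 - $909.85 * 2.06
Balance = $4,474.05

$4,474.05


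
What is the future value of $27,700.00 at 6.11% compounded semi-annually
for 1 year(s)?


Formula: FV = P * (1 + r/m)^(m*t)
Period rate: r/m = 0.0611 / 2 = 0.03055
Total periods: m*t = 2 * 1 = 2
Growth factor: (1 + 0.03055)^2 = 1.062033
FV = $27,700.00 * 1.062033 = $29,418.32

$29,418.32


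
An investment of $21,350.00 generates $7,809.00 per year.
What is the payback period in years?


Formula: Payback = investment / annual cash flow
Substituting: Payback = $21,350.00 / $7,809.00
Payback = 2.734 years

2.734 years


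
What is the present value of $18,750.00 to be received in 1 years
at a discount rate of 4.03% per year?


Formula: PV = FV / (1 + r)^n
Substituting: PV = $18,750.00 / (1 + 0.0403)^1
Discount factor: (1.0403)^1 = 1.0403
PV = $18,750.00 / 1.0403 = $18,023.65

$18,023.65


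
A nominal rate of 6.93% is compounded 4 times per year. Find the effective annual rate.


Formula: EAR = (1 + r/m)^m - 1
Period rate: r/m = 0.0693 / 4 = 0.017325
Compounding: (1 + 0.017325)^4 = 1.071122
EAR = 1.071122 - 1 = 0.071122

0.071122


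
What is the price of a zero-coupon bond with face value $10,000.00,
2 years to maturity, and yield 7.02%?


Formula: Price = FV / (1 + r)^n
Substituting: Price = $10,000.00 / (1 + 0.0702)^2
Discount factor: (1.0702)^2 = 1.145328
Price = $10,000.00 / 1.145328 = $8,731.12

$8,731.12


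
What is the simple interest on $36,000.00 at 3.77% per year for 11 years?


Formula: I = P * r * t
Substituting: I = $36,000.00 * 0.0377 * 11
Step: I = $36,000.00 * 0.4147
I = $14,929.20

$14,929.20


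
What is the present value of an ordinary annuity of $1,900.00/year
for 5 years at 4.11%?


Formula: PV = PMT * (1 - (1+r)^(-n)) / r
Discount factor: (1 + 0.0411)^(-5) = 0.817594
Bracket: 1 - 0.817594 = 0.182406
PV = $1,900.00 * 0.182406 / 0.0411 = $8,432.39

$8,432.39


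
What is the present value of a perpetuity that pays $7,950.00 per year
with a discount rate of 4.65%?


Formula: PV = C / r
Substituting: PV = $7,950.00 / 0.0465
PV = $170,967.74

$170,967.74


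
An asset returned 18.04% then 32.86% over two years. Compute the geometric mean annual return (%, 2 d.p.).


Formula: Geometric mean = ((1+r1)*(1+r2))^(1/2) - 1
Product: (1 + 0.1804) * (1 + 0.3286) = 1.1804 * 1.3286 = 1.568279
Square root: 1.568279^0.5 = 1.25231
Geometric mean = 1.25231 - 1 = 0.25231
As percentage: 25.23%

25.23%
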